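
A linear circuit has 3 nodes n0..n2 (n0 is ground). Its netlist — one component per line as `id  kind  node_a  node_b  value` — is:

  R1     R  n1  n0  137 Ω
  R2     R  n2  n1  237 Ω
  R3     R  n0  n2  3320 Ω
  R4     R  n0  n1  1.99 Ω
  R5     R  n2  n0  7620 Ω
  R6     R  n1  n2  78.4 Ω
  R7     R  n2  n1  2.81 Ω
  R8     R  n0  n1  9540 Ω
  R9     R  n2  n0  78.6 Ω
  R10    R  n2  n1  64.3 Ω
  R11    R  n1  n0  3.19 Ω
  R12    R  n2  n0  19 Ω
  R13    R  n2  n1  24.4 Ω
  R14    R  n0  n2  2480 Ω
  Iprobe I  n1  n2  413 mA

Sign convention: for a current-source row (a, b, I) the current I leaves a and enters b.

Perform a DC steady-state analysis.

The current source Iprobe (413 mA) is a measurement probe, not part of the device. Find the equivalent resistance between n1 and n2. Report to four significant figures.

Element admittances at DC:
  Y(R1) = 0.007299 S between n1,n0
  Y(R2) = 0.004219 S between n2,n1
  Y(R3) = 0.0003012 S between n0,n2
  Y(R4) = 0.5025 S between n0,n1
  Y(R5) = 0.0001312 S between n2,n0
  Y(R6) = 0.01276 S between n1,n2
  Y(R7) = 0.3559 S between n2,n1
  Y(R8) = 0.0001048 S between n0,n1
  Y(R9) = 0.01272 S between n2,n0
  Y(R10) = 0.01555 S between n2,n1
  Y(R11) = 0.3135 S between n1,n0
  Y(R12) = 0.05263 S between n2,n0
  Y(R13) = 0.04098 S between n2,n1
  Y(R14) = 0.0004032 S between n0,n2
  Iprobe: injects 0.413 A into n2 (from n1)
Assemble and solve the 2×2 MNA system:
  V(n1)=-0.06263  V(n2)=0.7791

R_eq = 2.038 Ω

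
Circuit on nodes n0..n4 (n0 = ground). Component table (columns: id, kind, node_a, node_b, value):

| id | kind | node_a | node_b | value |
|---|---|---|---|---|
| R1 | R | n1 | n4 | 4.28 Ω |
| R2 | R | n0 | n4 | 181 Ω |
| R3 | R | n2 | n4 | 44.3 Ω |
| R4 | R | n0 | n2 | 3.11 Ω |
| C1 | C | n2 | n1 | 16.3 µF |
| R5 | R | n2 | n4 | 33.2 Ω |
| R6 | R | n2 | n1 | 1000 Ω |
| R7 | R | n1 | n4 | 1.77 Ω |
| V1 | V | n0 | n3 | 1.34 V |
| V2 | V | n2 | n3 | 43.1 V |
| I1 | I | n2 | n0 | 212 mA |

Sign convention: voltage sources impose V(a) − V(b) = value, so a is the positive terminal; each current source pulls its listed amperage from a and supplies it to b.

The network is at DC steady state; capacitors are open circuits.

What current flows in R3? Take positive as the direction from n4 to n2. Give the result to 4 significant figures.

-0.08795 A

Element admittances at DC:
  Y(R1) = 0.2336 S between n1,n4
  Y(R2) = 0.005525 S between n0,n4
  Y(R3) = 0.02257 S between n2,n4
  Y(R4) = 0.3215 S between n0,n2
  Y(C1) = 0.000 S between n2,n1
  Y(R5) = 0.03012 S between n2,n4
  Y(R6) = 0.001000 S between n2,n1
  Y(R7) = 0.5650 S between n1,n4
  V1: constraint V(n0)−V(n3) = 1.34
  V2: constraint V(n2)−V(n3) = 43.1
  I1: injects 0.212 A into n0 (from n2)
Assemble and solve the 6×6 MNA system:
  V(n1)=37.87  V(n2)=41.76  V(n3)=-1.340  V(n4)=37.86
  i(V1)=13.85  i(V2)=-13.85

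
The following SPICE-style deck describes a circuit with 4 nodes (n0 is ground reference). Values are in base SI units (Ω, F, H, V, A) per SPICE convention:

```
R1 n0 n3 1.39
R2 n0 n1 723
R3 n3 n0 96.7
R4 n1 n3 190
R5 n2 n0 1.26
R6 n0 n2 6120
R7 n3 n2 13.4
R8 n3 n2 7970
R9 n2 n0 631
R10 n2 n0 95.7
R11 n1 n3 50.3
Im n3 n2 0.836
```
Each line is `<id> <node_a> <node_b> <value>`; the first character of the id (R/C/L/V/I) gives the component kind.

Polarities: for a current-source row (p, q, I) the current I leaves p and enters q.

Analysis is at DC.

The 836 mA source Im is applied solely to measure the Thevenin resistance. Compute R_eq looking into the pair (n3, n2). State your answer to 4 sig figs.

Apply KCL at each of the 3 non-ground nodes and solve the resulting linear system.
Node n1: branches {R2, R4, R11} → V_1 = -0.9070
Node n2: branches {R5, R6, R7, R8, R9, R10, Im} → V_2 = 0.8681
Node n3: branches {R1, R3, R4, R7, R8, R11, Im} → V_3 = -0.9569

R_eq = 2.183 Ω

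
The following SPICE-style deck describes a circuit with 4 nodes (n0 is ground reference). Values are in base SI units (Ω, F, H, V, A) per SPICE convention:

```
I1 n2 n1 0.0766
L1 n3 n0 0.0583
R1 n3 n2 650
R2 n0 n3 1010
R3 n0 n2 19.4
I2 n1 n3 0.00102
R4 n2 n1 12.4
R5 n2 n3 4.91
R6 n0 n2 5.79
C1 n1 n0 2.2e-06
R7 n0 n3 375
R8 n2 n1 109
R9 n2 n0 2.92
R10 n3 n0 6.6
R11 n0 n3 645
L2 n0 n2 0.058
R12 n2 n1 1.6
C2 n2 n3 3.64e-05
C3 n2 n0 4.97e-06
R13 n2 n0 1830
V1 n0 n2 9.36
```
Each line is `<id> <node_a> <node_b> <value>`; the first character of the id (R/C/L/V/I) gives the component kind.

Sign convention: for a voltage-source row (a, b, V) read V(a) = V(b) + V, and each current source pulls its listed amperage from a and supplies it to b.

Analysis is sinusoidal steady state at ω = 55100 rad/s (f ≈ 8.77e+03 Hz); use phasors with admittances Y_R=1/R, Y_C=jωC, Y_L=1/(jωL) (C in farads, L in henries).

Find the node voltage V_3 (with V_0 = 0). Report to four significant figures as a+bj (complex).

-9.233-0.7092j V

Element admittances at ω=55100 rad/s:
  I1: injects 0.0766 A into n1 (from n2)
  Y(L1) = 0.000-0.0003113j S between n3,n0
  Y(R1) = 0.001538+0.000j S between n3,n2
  Y(R2) = 0.0009901+0.000j S between n0,n3
  Y(R3) = 0.05155+0.000j S between n0,n2
  I2: injects 0.00102 A into n3 (from n1)
  Y(R4) = 0.08065+0.000j S between n2,n1
  Y(R5) = 0.2037+0.000j S between n2,n3
  Y(R6) = 0.1727+0.000j S between n0,n2
  Y(C1) = 0.000+0.1212j S between n1,n0
  Y(R7) = 0.002667+0.000j S between n0,n3
  Y(R8) = 0.009174+0.000j S between n2,n1
  Y(R9) = 0.3425+0.000j S between n2,n0
  Y(R10) = 0.1515+0.000j S between n3,n0
  Y(R11) = 0.001550+0.000j S between n0,n3
  Y(L2) = 0.000-0.0003129j S between n0,n2
  Y(R12) = 0.6250+0.000j S between n2,n1
  Y(C2) = 0.000+2.006j S between n2,n3
  Y(C3) = 0.000+0.2738j S between n2,n0
  Y(R13) = 0.0005464+0.000j S between n2,n0
  V1: constraint V(n0)−V(n2) = 9.36
Assemble and solve the 4×4 MNA system:
  V(n1)=-8.996+1.525j  V(n2)=-9.360+0.000j  V(n3)=-9.233-0.7092j
  i(V1)=-6.942-3.759j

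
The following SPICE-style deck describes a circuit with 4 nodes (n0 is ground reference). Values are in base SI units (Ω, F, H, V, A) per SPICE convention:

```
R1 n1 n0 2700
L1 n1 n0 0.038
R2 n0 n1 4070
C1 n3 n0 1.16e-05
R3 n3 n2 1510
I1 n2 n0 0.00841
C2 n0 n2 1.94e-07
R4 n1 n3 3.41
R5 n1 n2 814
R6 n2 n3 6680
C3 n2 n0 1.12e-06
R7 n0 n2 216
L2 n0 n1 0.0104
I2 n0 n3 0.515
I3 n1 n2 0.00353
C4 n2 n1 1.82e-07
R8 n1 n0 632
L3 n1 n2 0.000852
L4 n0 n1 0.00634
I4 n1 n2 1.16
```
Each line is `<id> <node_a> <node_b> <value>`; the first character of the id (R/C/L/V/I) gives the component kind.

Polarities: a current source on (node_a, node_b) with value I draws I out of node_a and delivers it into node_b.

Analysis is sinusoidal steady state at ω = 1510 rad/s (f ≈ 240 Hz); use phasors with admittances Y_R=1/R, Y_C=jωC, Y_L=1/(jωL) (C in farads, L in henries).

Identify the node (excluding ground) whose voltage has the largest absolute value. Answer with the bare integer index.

2

MNA unknowns: 3 node voltages V₁..V_3
R1: Y=0.0003704+0.000j on G[1,0]
L1: Y=0.000-0.01743j on G[1,0]
R2: Y=0.0002457+0.000j on G[0,1]
C1: Y=0.000+0.01752j on G[3,0]
R3: Y=0.0006623+0.000j on G[3,2]
I1: z[2]−=0.00841, z[0]+=0.00841
C2: Y=0.000+0.0002929j on G[0,2]
R4: Y=0.2933+0.000j on G[1,3]
R5: Y=0.001229+0.000j on G[1,2]
R6: Y=0.0001497+0.000j on G[2,3]
C3: Y=0.000+0.001691j on G[2,0]
R7: Y=0.004630+0.000j on G[0,2]
L2: Y=0.000-0.06368j on G[0,1]
I2: z[0]−=0.515, z[3]+=0.515
I3: z[1]−=0.00353, z[2]+=0.00353
C4: Y=0.000+0.0002748j on G[2,1]
R8: Y=0.001582+0.000j on G[1,0]
L3: Y=0.000-0.7773j on G[1,2]
L4: Y=0.000-0.1045j on G[0,1]
I4: z[1]−=1.16, z[2]+=1.16
solve → V1=0.3701+3.038j, V2=0.4022+4.536j, V3=2.295+2.906j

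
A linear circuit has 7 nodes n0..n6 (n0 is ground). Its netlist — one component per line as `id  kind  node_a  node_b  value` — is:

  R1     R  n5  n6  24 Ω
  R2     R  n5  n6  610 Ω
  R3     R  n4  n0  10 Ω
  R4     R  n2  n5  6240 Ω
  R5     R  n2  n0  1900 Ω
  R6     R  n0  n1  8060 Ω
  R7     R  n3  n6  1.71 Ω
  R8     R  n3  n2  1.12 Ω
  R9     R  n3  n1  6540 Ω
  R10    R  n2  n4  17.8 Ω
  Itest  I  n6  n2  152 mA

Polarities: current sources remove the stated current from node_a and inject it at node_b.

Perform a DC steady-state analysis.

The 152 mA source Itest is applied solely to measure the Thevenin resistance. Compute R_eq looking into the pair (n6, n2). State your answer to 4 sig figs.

R_eq = 2.829 Ω

MNA unknowns: 6 node voltages V₁..V_6
R1: Y=0.04167 on G[5,6]
R2: Y=0.001639 on G[5,6]
R3: Y=0.1000 on G[4,0]
R4: Y=0.0001603 on G[2,5]
R5: Y=0.0005263 on G[2,0]
R6: Y=0.0001241 on G[0,1]
R7: Y=0.5848 on G[3,6]
R8: Y=0.8929 on G[3,2]
R9: Y=0.0001529 on G[3,1]
R10: Y=0.05618 on G[2,4]
Itest: z[6]−=0.152, z[2]+=0.152
solve → V1=-0.09376, V2=0.0003187, V3=-0.1698, V4=0.0001146, V5=-0.4280, V6=-0.4296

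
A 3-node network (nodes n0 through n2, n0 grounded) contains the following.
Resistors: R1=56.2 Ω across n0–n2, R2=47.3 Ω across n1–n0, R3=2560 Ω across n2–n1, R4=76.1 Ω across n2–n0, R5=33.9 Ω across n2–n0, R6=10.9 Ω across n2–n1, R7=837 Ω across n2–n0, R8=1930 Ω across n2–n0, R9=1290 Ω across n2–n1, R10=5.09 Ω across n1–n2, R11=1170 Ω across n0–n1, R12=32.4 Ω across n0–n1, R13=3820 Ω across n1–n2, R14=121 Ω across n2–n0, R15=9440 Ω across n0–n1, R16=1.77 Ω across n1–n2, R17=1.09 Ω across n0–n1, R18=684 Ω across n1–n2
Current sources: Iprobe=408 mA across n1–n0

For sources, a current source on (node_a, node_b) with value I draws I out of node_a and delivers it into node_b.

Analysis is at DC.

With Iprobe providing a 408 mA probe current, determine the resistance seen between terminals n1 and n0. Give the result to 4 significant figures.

MNA unknowns: 2 node voltages V₁..V_2
R1: Y=0.01779 on G[0,2]
R2: Y=0.02114 on G[1,0]
R3: Y=0.0003906 on G[2,1]
R4: Y=0.01314 on G[2,0]
R5: Y=0.02950 on G[2,0]
R6: Y=0.09174 on G[2,1]
R7: Y=0.001195 on G[2,0]
R8: Y=0.0005181 on G[2,0]
R9: Y=0.0007752 on G[2,1]
R10: Y=0.1965 on G[1,2]
R11: Y=0.0008547 on G[0,1]
R12: Y=0.03086 on G[0,1]
R13: Y=0.0002618 on G[1,2]
R14: Y=0.008264 on G[2,0]
R15: Y=0.0001059 on G[0,1]
R16: Y=0.5650 on G[1,2]
R17: Y=0.9174 on G[0,1]
R18: Y=0.001462 on G[1,2]
Iprobe: z[1]−=0.408, z[0]+=0.408
solve → V1=-0.3940, V2=-0.3641

R_eq = 0.9658 Ω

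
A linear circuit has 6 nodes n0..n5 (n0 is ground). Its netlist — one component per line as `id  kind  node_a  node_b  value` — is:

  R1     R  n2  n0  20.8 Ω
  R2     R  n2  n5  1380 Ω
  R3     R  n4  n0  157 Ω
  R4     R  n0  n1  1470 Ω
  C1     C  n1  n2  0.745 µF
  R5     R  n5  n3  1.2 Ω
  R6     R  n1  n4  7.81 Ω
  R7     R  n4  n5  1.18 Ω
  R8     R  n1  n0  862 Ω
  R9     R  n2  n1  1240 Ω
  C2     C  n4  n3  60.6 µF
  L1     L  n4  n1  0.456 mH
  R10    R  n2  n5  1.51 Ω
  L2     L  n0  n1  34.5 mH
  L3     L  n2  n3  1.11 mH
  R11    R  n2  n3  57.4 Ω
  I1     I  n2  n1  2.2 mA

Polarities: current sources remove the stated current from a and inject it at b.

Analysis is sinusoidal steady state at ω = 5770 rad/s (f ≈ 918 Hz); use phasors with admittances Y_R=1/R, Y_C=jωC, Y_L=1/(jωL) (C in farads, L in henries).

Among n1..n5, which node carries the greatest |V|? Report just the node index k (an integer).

1

Element admittances at ω=5770 rad/s:
  Y(R1) = 0.04808+0.000j S between n2,n0
  Y(R2) = 0.0007246+0.000j S between n2,n5
  Y(R3) = 0.006369+0.000j S between n4,n0
  Y(R4) = 0.0006803+0.000j S between n0,n1
  Y(C1) = 0.000+0.004299j S between n1,n2
  Y(R5) = 0.8333+0.000j S between n5,n3
  Y(R6) = 0.1280+0.000j S between n1,n4
  Y(R7) = 0.8475+0.000j S between n4,n5
  Y(R8) = 0.001160+0.000j S between n1,n0
  Y(R9) = 0.0008065+0.000j S between n2,n1
  Y(C2) = 0.000+0.3497j S between n4,n3
  Y(L1) = 0.000-0.3801j S between n4,n1
  Y(R10) = 0.6623+0.000j S between n2,n5
  Y(L2) = 0.000-0.005023j S between n0,n1
  Y(L3) = 0.000-0.1561j S between n2,n3
  Y(R11) = 0.01742+0.000j S between n2,n3
  I1: injects 0.0022 A into n1 (from n2)
Assemble and solve the 5×5 MNA system:
  V(n1)=0.005123+0.005452j  V(n2)=-0.001210+0.0002851j  V(n3)=0.001883+0.002097j  V(n4)=0.003351+0.0003130j  V(n5)=0.001539+0.0009393j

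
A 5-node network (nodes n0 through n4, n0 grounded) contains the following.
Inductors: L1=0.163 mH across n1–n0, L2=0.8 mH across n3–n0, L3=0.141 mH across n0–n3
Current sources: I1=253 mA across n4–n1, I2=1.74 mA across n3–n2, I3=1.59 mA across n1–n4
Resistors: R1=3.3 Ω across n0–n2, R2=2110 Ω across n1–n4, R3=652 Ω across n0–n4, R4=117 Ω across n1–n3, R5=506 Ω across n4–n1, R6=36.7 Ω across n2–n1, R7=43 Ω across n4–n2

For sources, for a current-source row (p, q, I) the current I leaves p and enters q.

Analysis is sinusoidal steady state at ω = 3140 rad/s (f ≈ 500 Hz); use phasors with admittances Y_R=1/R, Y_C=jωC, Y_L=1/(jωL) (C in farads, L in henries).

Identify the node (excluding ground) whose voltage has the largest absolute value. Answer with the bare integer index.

4

Apply KCL at each of the 4 non-ground nodes and solve the resulting linear system.
Node n1: branches {L1, I1, R2, R4, R5, R6, I3} → V_1 = 0.001953+0.1075j
Node n2: branches {R1, I2, R6, R7} → V_2 = -0.6379+0.009451j
Node n3: branches {I2, R4, L2, L3} → V_3 = -0.0003479-0.0006475j
Node n4: branches {I1, R2, R3, R5, R7, I3} → V_4 = -9.774+0.01774j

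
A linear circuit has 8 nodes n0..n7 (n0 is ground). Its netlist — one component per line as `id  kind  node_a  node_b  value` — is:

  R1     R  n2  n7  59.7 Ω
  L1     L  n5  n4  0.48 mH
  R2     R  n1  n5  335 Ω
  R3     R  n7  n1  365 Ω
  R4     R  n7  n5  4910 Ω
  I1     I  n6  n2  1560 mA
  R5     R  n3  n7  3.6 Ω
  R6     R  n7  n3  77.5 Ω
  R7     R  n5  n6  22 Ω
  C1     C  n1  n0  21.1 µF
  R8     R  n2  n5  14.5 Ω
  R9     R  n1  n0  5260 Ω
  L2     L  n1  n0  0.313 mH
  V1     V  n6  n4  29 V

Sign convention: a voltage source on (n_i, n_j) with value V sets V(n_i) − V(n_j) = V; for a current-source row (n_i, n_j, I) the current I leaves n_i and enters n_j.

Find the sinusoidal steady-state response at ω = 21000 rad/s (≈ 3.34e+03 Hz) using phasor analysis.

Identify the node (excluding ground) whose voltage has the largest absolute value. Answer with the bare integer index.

4

Apply KCL at each of the 7 non-ground nodes and solve the resulting linear system.
Node n1: branches {R2, R3, C1, R9, L2} → V_1 = 0.000+0.000j
Node n2: branches {R1, I1, R8} → V_2 = 12.49+0.000j
Node n3: branches {R5, R6} → V_3 = 10.52+0.000j
Node n4: branches {L1, V1} → V_4 = -20.64-23.98j
Node n5: branches {L1, R2, R4, R7, R8} → V_5 = -9.656+0.000j
Node n6: branches {I1, R7, V1} → V_6 = 8.358-23.98j
Node n7: branches {R1, R3, R4, R5, R6} → V_7 = 10.52+0.000j
Source currents: i(V1)=-2.379+1.090j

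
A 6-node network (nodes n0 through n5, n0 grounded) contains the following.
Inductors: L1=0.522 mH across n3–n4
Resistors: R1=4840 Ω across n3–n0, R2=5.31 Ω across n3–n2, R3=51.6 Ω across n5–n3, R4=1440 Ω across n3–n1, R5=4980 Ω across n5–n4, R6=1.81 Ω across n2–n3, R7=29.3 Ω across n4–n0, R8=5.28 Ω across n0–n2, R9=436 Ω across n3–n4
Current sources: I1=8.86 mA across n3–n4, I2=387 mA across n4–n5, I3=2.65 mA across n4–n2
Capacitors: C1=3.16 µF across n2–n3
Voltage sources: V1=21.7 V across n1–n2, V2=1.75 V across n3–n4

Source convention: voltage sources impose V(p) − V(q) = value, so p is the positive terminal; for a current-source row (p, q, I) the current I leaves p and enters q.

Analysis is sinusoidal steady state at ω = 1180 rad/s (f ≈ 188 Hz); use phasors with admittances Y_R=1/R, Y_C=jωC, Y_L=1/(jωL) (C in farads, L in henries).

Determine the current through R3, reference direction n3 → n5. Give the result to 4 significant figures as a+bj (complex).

MNA unknowns: 5 node voltages V₁..V_5 plus 2 source currents (V1, V2)
L1: Y=0.000-1.623j on G[3,4]
R1: Y=0.0002066+0.000j on G[3,0]
R2: Y=0.1883+0.000j on G[3,2]
R3: Y=0.01938+0.000j on G[5,3]
I1: z[3]−=0.00886, z[4]+=0.00886
R4: Y=0.0006944+0.000j on G[3,1]
I2: z[4]−=0.387, z[5]+=0.387
R5: Y=0.0002008+0.000j on G[5,4]
R6: Y=0.5525+0.000j on G[2,3]
R7: Y=0.03413+0.000j on G[4,0]
I3: z[4]−=0.00265, z[2]+=0.00265
R8: Y=0.1894+0.000j on G[0,2]
R9: Y=0.002294+0.000j on G[3,4]
C1: Y=0.000+0.003729j on G[2,3]
V1: row V1−V2=21.7, i_V1 at 1,2
V2: row V3−V4=1.75, i_V2 at 3,4
solve → V1=21.95+6.070e-05j, V2=0.2544+6.070e-05j, V3=0.3361-0.0003348j, V4=-1.414-0.0003348j, V5=20.08-0.0003348j
aux → i_V1=-0.01501-2.746e-07j, i_V2=0.3242+2.841j

-0.3827+0.000j A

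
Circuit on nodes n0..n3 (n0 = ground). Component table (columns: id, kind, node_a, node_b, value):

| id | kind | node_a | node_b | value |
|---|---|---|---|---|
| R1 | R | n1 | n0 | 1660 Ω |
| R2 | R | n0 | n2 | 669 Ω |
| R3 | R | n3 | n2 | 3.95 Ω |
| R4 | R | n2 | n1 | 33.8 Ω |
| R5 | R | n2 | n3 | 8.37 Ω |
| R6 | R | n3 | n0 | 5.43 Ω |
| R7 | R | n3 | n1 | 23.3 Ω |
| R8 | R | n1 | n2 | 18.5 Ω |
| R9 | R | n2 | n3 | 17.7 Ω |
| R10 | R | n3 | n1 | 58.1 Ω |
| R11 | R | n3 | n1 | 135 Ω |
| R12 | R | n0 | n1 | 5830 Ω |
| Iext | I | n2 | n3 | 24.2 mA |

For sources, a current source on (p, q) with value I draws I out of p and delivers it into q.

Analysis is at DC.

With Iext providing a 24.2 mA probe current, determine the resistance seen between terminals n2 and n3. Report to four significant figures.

R_eq = 2.136 Ω

Element admittances at DC:
  Y(R1) = 0.0006024 S between n1,n0
  Y(R2) = 0.001495 S between n0,n2
  Y(R3) = 0.2532 S between n3,n2
  Y(R4) = 0.02959 S between n2,n1
  Y(R5) = 0.1195 S between n2,n3
  Y(R6) = 0.1842 S between n3,n0
  Y(R7) = 0.04292 S between n3,n1
  Y(R8) = 0.05405 S between n1,n2
  Y(R9) = 0.05650 S between n2,n3
  Y(R10) = 0.01721 S between n3,n1
  Y(R11) = 0.007407 S between n3,n1
  Y(R12) = 0.0001715 S between n0,n1
  Iext: injects 0.0242 A into n3 (from n2)
Assemble and solve the 3×3 MNA system:
  V(n1)=-0.02792  V(n2)=-0.05115  V(n3)=0.0005325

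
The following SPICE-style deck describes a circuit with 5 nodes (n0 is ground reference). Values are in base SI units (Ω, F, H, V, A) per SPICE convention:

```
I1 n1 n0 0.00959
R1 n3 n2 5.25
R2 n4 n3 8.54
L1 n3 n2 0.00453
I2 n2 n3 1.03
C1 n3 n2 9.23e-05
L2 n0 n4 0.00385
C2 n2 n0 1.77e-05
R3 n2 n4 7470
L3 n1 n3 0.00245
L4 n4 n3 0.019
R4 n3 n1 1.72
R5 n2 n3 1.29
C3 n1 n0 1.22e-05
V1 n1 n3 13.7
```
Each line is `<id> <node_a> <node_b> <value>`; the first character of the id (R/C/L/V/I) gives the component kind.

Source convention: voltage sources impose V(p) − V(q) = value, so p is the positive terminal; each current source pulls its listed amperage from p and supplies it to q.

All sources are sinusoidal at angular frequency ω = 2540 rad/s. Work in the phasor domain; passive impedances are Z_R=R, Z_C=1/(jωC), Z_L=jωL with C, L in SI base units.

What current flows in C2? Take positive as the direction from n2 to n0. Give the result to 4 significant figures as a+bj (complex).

MNA unknowns: 4 node voltages V₁..V_4 plus 1 source current (V1)
I1: z[1]−=0.00959, z[0]+=0.00959
R1: Y=0.1905+0.000j on G[3,2]
R2: Y=0.1171+0.000j on G[4,3]
L1: Y=0.000-0.08691j on G[3,2]
I2: z[2]−=1.03, z[3]+=1.03
C1: Y=0.000+0.2344j on G[3,2]
L2: Y=0.000-0.1023j on G[0,4]
C2: Y=0.000+0.04496j on G[2,0]
R3: Y=0.0001339+0.000j on G[2,4]
L3: Y=0.000-0.1607j on G[1,3]
L4: Y=0.000-0.02072j on G[4,3]
R4: Y=0.5814+0.000j on G[3,1]
R5: Y=0.7752+0.000j on G[2,3]
C3: Y=0.000+0.03099j on G[1,0]
V1: row V1−V3=13.7, i_V1 at 1,3
solve → V1=10.75-7.329j, V2=-4.273-6.927j, V3=-2.946-7.329j, V4=1.380-5.360j
aux → i_V1=-8.202+1.868j

0.3114-0.1921j A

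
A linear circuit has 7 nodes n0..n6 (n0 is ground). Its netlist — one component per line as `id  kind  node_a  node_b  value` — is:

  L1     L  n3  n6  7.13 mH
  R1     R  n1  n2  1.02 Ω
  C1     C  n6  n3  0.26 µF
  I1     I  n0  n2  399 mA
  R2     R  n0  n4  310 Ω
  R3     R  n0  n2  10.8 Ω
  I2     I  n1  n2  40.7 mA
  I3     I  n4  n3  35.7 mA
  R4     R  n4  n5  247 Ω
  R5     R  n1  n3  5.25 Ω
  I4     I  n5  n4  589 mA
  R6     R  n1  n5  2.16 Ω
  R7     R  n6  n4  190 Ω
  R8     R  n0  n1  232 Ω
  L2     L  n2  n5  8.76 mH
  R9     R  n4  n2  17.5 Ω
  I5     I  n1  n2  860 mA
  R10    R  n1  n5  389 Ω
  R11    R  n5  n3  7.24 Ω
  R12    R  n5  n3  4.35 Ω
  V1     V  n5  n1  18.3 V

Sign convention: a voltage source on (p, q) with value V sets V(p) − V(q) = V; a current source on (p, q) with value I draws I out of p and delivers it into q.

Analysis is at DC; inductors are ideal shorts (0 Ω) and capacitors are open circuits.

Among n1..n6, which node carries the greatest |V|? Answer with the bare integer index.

1

MNA unknowns: 6 node voltages V₁..V_6 plus 3 source currents (L1, L2, V1)
L1: row V3−V6=0, i_L1 at 3,6
R1: Y=0.9804 on G[1,2]
C1: Y=0.000 on G[6,3]
I1: z[0]−=0.399, z[2]+=0.399
R2: Y=0.003226 on G[0,4]
R3: Y=0.09259 on G[0,2]
I2: z[1]−=0.0407, z[2]+=0.0407
I3: z[4]−=0.0357, z[3]+=0.0357
R4: Y=0.004049 on G[4,5]
R5: Y=0.1905 on G[1,3]
I4: z[5]−=0.589, z[4]+=0.589
R6: Y=0.4630 on G[1,5]
R7: Y=0.005263 on G[6,4]
R8: Y=0.004310 on G[0,1]
L2: row V2−V5=0, i_L2 at 2,5
R9: Y=0.05714 on G[4,2]
I5: z[1]−=0.86, z[2]+=0.86
R10: Y=0.002571 on G[1,5]
R11: Y=0.1381 on G[5,3]
R12: Y=0.2299 on G[5,3]
V1: row V5−V1=18.3, i_V1 at 5,1
solve → V1=-13.76, V2=4.538, V3=-1.514, V4=11.81, V5=4.538, V6=-1.514
aux → i_L1=-0.07013, i_L2=-16.65, i_V1=-27.95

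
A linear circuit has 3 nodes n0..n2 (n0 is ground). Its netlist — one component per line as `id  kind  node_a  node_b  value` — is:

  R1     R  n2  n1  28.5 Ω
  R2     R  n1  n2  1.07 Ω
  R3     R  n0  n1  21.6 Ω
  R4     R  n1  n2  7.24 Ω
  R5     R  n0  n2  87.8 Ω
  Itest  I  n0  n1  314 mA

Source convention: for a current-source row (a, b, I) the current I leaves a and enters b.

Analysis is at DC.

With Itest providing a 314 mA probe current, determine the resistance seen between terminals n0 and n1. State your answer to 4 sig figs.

R_eq = 17.37 Ω

Apply KCL at each of the 2 non-ground nodes and solve the resulting linear system.
Node n1: branches {R1, R2, R3, R4, Itest} → V_1 = 5.454
Node n2: branches {R1, R2, R4, R5} → V_2 = 5.399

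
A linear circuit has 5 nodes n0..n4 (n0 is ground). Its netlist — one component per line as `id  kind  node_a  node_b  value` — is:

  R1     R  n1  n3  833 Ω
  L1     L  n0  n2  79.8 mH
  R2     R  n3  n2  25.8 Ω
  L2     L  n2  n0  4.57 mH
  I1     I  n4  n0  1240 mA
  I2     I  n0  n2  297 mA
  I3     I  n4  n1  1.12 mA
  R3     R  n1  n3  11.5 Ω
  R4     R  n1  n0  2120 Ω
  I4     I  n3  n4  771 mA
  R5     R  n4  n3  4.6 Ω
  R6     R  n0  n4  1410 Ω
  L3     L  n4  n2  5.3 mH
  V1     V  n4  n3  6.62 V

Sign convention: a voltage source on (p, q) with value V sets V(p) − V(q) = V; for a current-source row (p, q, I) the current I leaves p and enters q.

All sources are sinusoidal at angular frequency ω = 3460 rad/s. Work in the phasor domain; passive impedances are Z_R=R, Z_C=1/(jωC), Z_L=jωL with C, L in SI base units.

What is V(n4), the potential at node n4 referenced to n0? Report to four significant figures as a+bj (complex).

Apply KCL at each of the 4 non-ground nodes and solve the resulting linear system.
Node n1: branches {R1, I3, R3, R4} → V_1 = -15.73-25.31j
Node n2: branches {L1, R2, L2, I2, L3} → V_2 = -0.4485-13.89j
Node n3: branches {R1, R2, R3, I4, R5, V1} → V_3 = -15.83-25.45j
Node n4: branches {I1, I3, I4, R5, R6, L3, V1} → V_4 = -9.209-25.45j
Source currents: i(V1)=-1.273-0.4597j

-9.209-25.45j V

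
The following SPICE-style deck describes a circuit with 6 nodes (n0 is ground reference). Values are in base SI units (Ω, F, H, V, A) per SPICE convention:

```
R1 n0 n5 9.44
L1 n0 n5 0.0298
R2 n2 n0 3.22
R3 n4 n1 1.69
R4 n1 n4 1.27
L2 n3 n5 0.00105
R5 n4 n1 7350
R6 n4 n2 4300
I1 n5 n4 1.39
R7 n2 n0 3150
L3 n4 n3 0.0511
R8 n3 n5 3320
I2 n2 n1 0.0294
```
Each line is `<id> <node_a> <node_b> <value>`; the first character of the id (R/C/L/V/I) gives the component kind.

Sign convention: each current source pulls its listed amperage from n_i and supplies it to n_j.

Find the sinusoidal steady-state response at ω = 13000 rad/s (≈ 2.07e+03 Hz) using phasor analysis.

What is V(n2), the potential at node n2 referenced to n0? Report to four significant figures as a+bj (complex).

0.01590+0.7004j V

MNA unknowns: 5 node voltages V₁..V_5
R1: Y=0.1059+0.000j on G[0,5]
L1: Y=0.000-0.002581j on G[0,5]
R2: Y=0.3106+0.000j on G[2,0]
R3: Y=0.5917+0.000j on G[4,1]
R4: Y=0.7874+0.000j on G[1,4]
L2: Y=0.000-0.07326j on G[3,5]
R5: Y=0.0001361+0.000j on G[4,1]
R6: Y=0.0002326+0.000j on G[4,2]
I1: z[5]−=1.39, z[4]+=1.39
R7: Y=0.0003175+0.000j on G[2,0]
L3: Y=0.000-0.001505j on G[4,3]
R8: Y=0.0003012+0.000j on G[3,5]
I2: z[2]−=0.0294, z[1]+=0.0294
solve → V1=147.7+936.9j, V2=0.01590+0.7004j, V3=3.053+16.84j, V4=147.7+936.9j, V5=0.003422-2.055j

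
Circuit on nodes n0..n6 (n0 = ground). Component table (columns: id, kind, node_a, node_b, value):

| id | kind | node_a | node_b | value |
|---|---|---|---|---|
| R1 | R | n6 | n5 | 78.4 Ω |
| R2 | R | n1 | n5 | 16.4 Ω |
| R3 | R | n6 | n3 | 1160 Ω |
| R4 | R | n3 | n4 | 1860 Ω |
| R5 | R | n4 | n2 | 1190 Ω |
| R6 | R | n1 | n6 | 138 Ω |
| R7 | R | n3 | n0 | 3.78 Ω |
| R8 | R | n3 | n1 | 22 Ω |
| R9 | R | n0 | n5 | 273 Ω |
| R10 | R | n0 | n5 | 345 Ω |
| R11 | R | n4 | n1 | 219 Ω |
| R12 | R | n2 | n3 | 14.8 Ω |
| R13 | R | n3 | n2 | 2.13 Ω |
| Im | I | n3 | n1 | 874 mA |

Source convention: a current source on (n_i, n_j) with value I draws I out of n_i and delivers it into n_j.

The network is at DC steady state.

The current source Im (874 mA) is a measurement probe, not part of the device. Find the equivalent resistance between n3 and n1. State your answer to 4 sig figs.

R_eq = 18.84 Ω

MNA unknowns: 6 node voltages V₁..V_6
R1: Y=0.01276 on G[6,5]
R2: Y=0.06098 on G[1,5]
R3: Y=0.0008621 on G[6,3]
R4: Y=0.0005376 on G[3,4]
R5: Y=0.0008403 on G[4,2]
R6: Y=0.007246 on G[1,6]
R7: Y=0.2646 on G[3,0]
R8: Y=0.04545 on G[3,1]
R9: Y=0.003663 on G[0,5]
R10: Y=0.002899 on G[0,5]
R11: Y=0.004566 on G[4,1]
R12: Y=0.06757 on G[2,3]
R13: Y=0.4695 on G[3,2]
Im: z[3]−=0.874, z[1]+=0.874
solve → V1=16.11, V2=-0.3406, V3=-0.3603, V4=12.29, V5=14.53, V6=14.46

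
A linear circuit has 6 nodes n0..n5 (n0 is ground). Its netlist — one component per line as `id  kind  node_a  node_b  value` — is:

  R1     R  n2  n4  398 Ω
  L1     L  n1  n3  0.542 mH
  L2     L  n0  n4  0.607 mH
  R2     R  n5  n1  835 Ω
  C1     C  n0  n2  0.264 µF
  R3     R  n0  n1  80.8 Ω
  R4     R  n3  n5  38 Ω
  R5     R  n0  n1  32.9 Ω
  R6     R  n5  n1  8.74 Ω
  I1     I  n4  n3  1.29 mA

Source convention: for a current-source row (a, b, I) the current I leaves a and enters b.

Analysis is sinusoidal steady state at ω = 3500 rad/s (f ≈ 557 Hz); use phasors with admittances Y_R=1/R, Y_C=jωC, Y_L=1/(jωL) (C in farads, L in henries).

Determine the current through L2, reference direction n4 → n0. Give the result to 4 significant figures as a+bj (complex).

Apply KCL at each of the 5 non-ground nodes and solve the resulting linear system.
Node n1: branches {L1, R2, R3, R5, R6} → V_1 = 0.03016+0.000j
Node n2: branches {R1, C1} → V_2 = -0.0008909-0.002418j
Node n3: branches {L1, R4, I1} → V_3 = 0.03026+0.002443j
Node n4: branches {R1, L2, I1} → V_4 = -1.749e-06-0.002745j
Node n5: branches {R2, R4, R6} → V_5 = 0.03018+0.0004530j

-0.001292+8.232e-07j A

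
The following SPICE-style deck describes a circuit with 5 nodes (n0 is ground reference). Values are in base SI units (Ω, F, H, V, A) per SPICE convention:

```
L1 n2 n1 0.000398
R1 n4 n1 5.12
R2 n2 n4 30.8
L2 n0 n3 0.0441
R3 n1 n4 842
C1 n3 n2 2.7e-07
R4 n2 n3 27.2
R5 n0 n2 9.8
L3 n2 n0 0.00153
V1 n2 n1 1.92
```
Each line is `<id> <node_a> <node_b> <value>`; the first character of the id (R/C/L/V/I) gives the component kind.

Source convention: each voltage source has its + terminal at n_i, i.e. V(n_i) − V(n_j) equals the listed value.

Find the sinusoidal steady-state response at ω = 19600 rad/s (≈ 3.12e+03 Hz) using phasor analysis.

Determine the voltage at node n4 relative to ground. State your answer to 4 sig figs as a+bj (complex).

-1.648+0.000j V

MNA unknowns: 4 node voltages V₁..V_4 plus 1 source current (V1)
L1: Y=0.000-0.1282j on G[2,1]
R1: Y=0.1953+0.000j on G[4,1]
R2: Y=0.03247+0.000j on G[2,4]
L2: Y=0.000-0.001157j on G[0,3]
R3: Y=0.001188+0.000j on G[1,4]
C1: Y=0.000+0.005292j on G[3,2]
R4: Y=0.03676+0.000j on G[2,3]
R5: Y=0.1020+0.000j on G[0,2]
L3: Y=0.000-0.03335j on G[2,0]
V1: row V2−V1=1.92, i_V1 at 2,1
solve → V1=-1.920+0.000j, V2=0.000+0.000j, V3=0.000+0.000j, V4=-1.648+0.000j
aux → i_V1=-0.05350+0.2461j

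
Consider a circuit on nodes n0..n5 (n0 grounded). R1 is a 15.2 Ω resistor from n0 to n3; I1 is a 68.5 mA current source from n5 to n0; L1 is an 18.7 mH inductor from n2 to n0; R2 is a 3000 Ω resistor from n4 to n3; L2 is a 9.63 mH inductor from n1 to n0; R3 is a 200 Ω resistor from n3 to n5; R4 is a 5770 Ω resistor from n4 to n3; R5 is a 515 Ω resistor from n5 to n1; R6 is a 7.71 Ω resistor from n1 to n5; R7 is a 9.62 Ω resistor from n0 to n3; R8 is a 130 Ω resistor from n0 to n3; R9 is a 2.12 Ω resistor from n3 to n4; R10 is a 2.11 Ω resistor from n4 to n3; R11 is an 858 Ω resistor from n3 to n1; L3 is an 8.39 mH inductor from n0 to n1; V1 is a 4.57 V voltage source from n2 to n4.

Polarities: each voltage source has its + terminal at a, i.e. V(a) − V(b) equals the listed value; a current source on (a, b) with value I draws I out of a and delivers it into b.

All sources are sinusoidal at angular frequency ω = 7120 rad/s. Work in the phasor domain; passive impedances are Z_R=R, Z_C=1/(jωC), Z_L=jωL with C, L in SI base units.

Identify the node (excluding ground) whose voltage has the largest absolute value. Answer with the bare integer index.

MNA unknowns: 5 node voltages V₁..V_5 plus 1 source current (V1)
R1: Y=0.06579+0.000j on G[0,3]
I1: z[5]−=0.0685, z[0]+=0.0685
L1: Y=0.000-0.007511j on G[2,0]
R2: Y=0.0003333+0.000j on G[4,3]
L2: Y=0.000-0.01458j on G[1,0]
R3: Y=0.005000+0.000j on G[3,5]
R4: Y=0.0001733+0.000j on G[4,3]
R5: Y=0.001942+0.000j on G[5,1]
R6: Y=0.1297+0.000j on G[1,5]
R7: Y=0.1040+0.000j on G[0,3]
R8: Y=0.007692+0.000j on G[0,3]
R9: Y=0.4717+0.000j on G[3,4]
R10: Y=0.4739+0.000j on G[4,3]
R11: Y=0.001166+0.000j on G[3,1]
L3: Y=0.000-0.01674j on G[0,1]
V1: row V2−V4=4.57, i_V1 at 2,4
solve → V1=-0.4114-2.035j, V2=4.535+0.1554j, V3=-0.03345+0.1194j, V4=-0.03468+0.1554j, V5=-0.8988-1.956j
aux → i_V1=-0.001167+0.03406j

2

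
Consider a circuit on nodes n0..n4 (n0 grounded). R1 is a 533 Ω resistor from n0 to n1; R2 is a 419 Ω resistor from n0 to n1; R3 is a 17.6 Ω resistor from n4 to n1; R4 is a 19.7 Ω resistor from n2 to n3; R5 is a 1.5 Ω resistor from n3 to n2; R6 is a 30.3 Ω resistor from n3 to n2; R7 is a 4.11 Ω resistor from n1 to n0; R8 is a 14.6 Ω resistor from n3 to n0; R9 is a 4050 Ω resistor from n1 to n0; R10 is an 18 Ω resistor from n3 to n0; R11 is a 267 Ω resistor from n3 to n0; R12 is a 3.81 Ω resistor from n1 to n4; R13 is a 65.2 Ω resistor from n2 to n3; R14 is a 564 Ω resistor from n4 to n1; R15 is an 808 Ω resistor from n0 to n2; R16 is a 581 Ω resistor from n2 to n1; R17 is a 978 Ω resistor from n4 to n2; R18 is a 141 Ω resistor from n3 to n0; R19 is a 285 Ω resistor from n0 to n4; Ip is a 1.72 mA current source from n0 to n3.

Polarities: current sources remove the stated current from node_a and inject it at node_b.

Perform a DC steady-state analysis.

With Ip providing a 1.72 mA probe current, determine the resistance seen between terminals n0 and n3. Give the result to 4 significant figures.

R_eq = 7.204 Ω

Element admittances at DC:
  Y(R1) = 0.001876 S between n0,n1
  Y(R2) = 0.002387 S between n0,n1
  Y(R3) = 0.05682 S between n4,n1
  Y(R4) = 0.05076 S between n2,n3
  Y(R5) = 0.6667 S between n3,n2
  Y(R6) = 0.03300 S between n3,n2
  Y(R7) = 0.2433 S between n1,n0
  Y(R8) = 0.06849 S between n3,n0
  Y(R9) = 0.0002469 S between n1,n0
  Y(R10) = 0.05556 S between n3,n0
  Y(R11) = 0.003745 S between n3,n0
  Y(R12) = 0.2625 S between n1,n4
  Y(R13) = 0.01534 S between n2,n3
  Y(R14) = 0.001773 S between n4,n1
  Y(R15) = 0.001238 S between n0,n2
  Y(R16) = 0.001721 S between n2,n1
  Y(R17) = 0.001022 S between n4,n2
  Y(R18) = 0.007092 S between n3,n0
  Y(R19) = 0.003509 S between n0,n4
  Ip: injects 0.00172 A into n3 (from n0)
Assemble and solve the 4×4 MNA system:
  V(n1)=0.0001325  V(n2)=0.01233  V(n3)=0.01239  V(n4)=0.0001693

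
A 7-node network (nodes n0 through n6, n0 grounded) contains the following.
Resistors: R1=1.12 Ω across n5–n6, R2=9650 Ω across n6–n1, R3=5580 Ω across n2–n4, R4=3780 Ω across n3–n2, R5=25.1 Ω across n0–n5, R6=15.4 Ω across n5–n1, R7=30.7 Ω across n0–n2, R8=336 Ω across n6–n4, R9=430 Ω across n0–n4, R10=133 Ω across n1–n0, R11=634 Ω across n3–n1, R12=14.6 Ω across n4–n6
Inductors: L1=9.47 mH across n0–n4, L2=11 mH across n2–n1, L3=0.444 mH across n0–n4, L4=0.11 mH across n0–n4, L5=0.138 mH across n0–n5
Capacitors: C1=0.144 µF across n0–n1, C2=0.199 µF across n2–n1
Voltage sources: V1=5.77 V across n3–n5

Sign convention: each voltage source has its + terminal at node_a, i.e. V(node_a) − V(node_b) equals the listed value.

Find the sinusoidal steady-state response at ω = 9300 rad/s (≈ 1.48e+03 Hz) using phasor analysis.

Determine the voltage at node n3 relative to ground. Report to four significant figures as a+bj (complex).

5.769-0.003154j V

MNA unknowns: 6 node voltages V₁..V_6 plus 1 source current (V1)
R1: Y=0.8929+0.000j on G[5,6]
L1: Y=0.000-0.01135j on G[0,4]
R2: Y=0.0001036+0.000j on G[6,1]
R3: Y=0.0001792+0.000j on G[2,4]
R4: Y=0.0002646+0.000j on G[3,2]
L2: Y=0.000-0.009775j on G[2,1]
L3: Y=0.000-0.2422j on G[0,4]
R5: Y=0.03984+0.000j on G[0,5]
R6: Y=0.06494+0.000j on G[5,1]
R7: Y=0.03257+0.000j on G[0,2]
R8: Y=0.002976+0.000j on G[6,4]
R9: Y=0.002326+0.000j on G[0,4]
L4: Y=0.000-0.9775j on G[0,4]
L5: Y=0.000-0.7792j on G[0,5]
C1: Y=0.000+0.001339j on G[0,1]
R10: Y=0.007519+0.000j on G[1,0]
R11: Y=0.001577+0.000j on G[3,1]
C2: Y=0.000+0.001851j on G[2,1]
R12: Y=0.06849+0.000j on G[4,6]
V1: row V3−V5=5.77, i_V1 at 3,5
solve → V1=0.1200+0.002394j, V2=0.05079-0.01663j, V3=5.769-0.003154j, V4=0.0001691-4.937e-05j, V5=-0.0008945-0.003154j, V6=-0.0008027-0.002923j
aux → i_V1=-0.01042+5.185e-06j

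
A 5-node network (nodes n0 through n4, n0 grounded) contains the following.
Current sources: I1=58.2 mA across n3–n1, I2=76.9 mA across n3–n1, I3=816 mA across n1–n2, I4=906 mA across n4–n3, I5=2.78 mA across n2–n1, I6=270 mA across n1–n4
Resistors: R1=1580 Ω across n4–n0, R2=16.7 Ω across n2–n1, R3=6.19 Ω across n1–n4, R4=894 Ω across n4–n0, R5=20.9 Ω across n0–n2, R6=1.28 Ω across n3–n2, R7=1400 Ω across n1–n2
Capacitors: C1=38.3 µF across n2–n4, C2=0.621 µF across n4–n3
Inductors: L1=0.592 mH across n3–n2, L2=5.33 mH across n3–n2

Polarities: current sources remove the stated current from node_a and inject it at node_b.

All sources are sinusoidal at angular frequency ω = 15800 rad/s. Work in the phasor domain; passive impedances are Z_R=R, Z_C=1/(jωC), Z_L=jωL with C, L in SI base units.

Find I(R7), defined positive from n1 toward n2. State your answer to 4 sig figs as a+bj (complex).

Apply KCL at each of the 4 non-ground nodes and solve the resulting linear system.
Node n1: branches {I1, R2, I2, R3, I3, I5, R7, I6} → V_1 = -4.368+1.485j
Node n2: branches {R2, C1, I3, L1, I5, L2, R5, R6, R7} → V_2 = 0.005110-0.07581j
Node n3: branches {I1, I2, C2, I4, L1, L2, R6} → V_3 = 0.9468+0.05373j
Node n4: branches {R1, C1, R3, C2, I4, R4, I6} → V_4 = -0.1396+2.071j

-0.003124+0.001115j A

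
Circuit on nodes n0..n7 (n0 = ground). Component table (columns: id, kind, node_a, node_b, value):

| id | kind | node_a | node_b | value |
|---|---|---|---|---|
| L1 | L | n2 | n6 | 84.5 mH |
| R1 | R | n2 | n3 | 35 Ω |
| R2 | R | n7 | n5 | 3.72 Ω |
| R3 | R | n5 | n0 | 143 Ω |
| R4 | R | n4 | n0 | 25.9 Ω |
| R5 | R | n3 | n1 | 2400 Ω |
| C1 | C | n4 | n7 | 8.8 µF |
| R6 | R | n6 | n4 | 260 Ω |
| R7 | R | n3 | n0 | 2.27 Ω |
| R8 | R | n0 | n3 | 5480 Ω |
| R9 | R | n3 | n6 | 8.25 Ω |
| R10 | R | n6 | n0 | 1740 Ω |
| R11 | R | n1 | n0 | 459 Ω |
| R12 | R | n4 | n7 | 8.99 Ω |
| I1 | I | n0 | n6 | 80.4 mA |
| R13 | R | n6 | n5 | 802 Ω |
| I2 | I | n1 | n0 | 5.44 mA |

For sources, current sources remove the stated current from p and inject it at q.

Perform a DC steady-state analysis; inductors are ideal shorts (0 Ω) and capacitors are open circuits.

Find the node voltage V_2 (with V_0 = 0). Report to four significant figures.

Apply KCL at each of the 7 non-ground nodes and solve the resulting linear system.
Node n1: branches {R5, R11, I2} → V_1 = -2.068
Node n2: branches {L1, R1} → V_2 = 0.6855
Node n3: branches {R1, R5, R7, R8, R9} → V_3 = 0.1723
Node n4: branches {R4, C1, R6, R12} → V_4 = 0.06832
Node n5: branches {R2, R3, R13} → V_5 = 0.07168
Node n6: branches {L1, R6, R9, R10, I1, R13} → V_6 = 0.6855
Node n7: branches {R2, C1, R12} → V_7 = 0.07069
Source currents: i(L1)=-0.01466

0.6855 V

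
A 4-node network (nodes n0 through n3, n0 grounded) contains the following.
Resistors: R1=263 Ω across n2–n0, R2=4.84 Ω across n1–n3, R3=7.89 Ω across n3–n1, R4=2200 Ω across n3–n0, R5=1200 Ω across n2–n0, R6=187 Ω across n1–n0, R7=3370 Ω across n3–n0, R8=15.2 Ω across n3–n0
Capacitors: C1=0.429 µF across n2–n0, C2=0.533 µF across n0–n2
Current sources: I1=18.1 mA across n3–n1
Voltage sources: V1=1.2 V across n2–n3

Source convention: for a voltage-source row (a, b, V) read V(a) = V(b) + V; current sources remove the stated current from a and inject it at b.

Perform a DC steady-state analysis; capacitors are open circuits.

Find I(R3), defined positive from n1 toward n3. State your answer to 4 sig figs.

0.006926 A

MNA unknowns: 3 node voltages V₁..V_3 plus 1 source current (V1)
R1: Y=0.003802 on G[2,0]
R2: Y=0.2066 on G[1,3]
C1: Y=0.000 on G[2,0]
C2: Y=0.000 on G[0,2]
I1: z[3]−=0.0181, z[1]+=0.0181
R3: Y=0.1267 on G[3,1]
R4: Y=0.0004545 on G[3,0]
R5: Y=0.0008333 on G[2,0]
R6: Y=0.005348 on G[1,0]
R7: Y=0.0002967 on G[3,0]
R8: Y=0.06579 on G[3,0]
V1: row V2−V3=1.2, i_V1 at 2,3
solve → V1=-0.02186, V2=1.123, V3=-0.07651
aux → i_V1=-0.005208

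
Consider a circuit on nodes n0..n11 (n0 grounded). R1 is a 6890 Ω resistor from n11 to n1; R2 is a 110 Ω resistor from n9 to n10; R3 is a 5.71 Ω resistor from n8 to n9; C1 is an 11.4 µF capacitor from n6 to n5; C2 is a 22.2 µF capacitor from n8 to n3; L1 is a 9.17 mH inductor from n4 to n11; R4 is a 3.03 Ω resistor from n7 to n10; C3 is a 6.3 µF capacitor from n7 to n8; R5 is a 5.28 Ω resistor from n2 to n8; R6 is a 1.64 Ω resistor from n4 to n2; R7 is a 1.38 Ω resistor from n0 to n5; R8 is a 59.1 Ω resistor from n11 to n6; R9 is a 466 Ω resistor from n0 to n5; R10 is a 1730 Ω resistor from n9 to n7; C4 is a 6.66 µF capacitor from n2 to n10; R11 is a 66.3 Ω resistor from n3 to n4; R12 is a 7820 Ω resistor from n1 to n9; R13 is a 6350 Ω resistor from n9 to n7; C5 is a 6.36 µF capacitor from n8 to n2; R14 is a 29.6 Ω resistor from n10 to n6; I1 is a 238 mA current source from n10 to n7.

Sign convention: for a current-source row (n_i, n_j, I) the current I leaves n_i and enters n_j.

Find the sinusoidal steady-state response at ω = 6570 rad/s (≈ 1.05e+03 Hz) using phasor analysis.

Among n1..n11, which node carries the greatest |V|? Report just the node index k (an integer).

MNA unknowns: 11 node voltages V₁..V_11
R1: Y=0.0001451+0.000j on G[11,1]
R2: Y=0.009091+0.000j on G[9,10]
R3: Y=0.1751+0.000j on G[8,9]
C1: Y=0.000+0.07490j on G[6,5]
C2: Y=0.000+0.1459j on G[8,3]
L1: Y=0.000-0.01660j on G[4,11]
R4: Y=0.3300+0.000j on G[7,10]
C3: Y=0.000+0.04139j on G[7,8]
R5: Y=0.1894+0.000j on G[2,8]
R6: Y=0.6098+0.000j on G[4,2]
R7: Y=0.7246+0.000j on G[0,5]
R8: Y=0.01692+0.000j on G[11,6]
R9: Y=0.002146+0.000j on G[0,5]
R10: Y=0.0005780+0.000j on G[9,7]
C4: Y=0.000+0.04376j on G[2,10]
R11: Y=0.01508+0.000j on G[3,4]
R12: Y=0.0001279+0.000j on G[1,9]
R13: Y=0.0001575+0.000j on G[9,7]
C5: Y=0.000+0.04179j on G[8,2]
R14: Y=0.03378+0.000j on G[10,6]
I1: z[10]−=0.238, z[7]+=0.238
solve → V1=0.2106+0.005519j, V2=0.2620+0.06338j, V3=0.2784+0.1263j, V4=0.2581+0.06751j, V5=0.000+0.000j, V6=0.000+0.000j, V7=0.6252+0.005238j, V8=0.2845+0.1242j, V9=0.2679+0.1199j, V10=-0.08019+0.04772j, V11=0.1601-0.09527j

7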